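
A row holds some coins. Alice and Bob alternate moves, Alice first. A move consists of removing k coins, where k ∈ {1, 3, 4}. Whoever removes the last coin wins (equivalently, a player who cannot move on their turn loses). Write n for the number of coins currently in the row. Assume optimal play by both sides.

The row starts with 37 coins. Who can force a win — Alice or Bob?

Bob wins.

Classify positions by backward induction: terminal positions (no move available) are L. From any other position, the mover wins iff some move reaches an L.
n=0: no move → L
n=1: reaches L-position 0 → W
n=2: only reaches 1(W), which is W → L
n=3: reaches L-position 2 → W
n=4: reaches L-position 0 → W
n=5: reaches L-position 2 → W
n=6: reaches L-position 2 → W
n=7: only reaches 6(W), 4(W), 3(W), all W → L
n=8: reaches L-position 7 → W
n=9: only reaches 8(W), 6(W), 5(W), all W → L
n=10: reaches L-position 9 → W
n=11: reaches L-position 7 → W
n=12: reaches L-position 9 → W
n=13: reaches L-position 9 → W
n=14: only reaches 13(W), 11(W), 10(W), all W → L
n=15: reaches L-position 14 → W
n=16: only reaches 15(W), 13(W), 12(W), all W → L
n=17: reaches L-position 16 → W
n=18: reaches L-position 14 → W
n=19: reaches L-position 16 → W
n=20: reaches L-position 16 → W
n=21: only reaches 20(W), 18(W), 17(W), all W → L
n=22: reaches L-position 21 → W
n=23: only reaches 22(W), 20(W), 19(W), all W → L
n=24: reaches L-position 23 → W
n=25: reaches L-position 21 → W
n=26: reaches L-position 23 → W
n=27: reaches L-position 23 → W
n=28: only reaches 27(W), 25(W), 24(W), all W → L
n=29: reaches L-position 28 → W
n=30: only reaches 29(W), 27(W), 26(W), all W → L
n=31: reaches L-position 30 → W
n=32: reaches L-position 28 → W
n=33: reaches L-position 30 → W
n=34: reaches L-position 30 → W
n=35: only reaches 34(W), 32(W), 31(W), all W → L
n=36: reaches L-position 35 → W
n=37: only reaches 36(W), 34(W), 33(W), all W → L
The starting position 37 is L: whatever Alice does, the opponent receives a W position.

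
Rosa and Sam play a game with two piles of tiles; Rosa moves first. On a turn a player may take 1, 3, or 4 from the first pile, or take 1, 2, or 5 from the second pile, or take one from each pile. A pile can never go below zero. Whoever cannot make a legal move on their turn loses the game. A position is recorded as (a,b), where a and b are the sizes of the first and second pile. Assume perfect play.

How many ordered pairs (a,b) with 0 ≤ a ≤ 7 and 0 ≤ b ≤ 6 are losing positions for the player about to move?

Classify positions by backward induction: terminal positions (no move available) are L. From any other position, the mover wins iff some move reaches an L.
Every move lowers a or b (never raises either), so fill the grid row by row in increasing a, and left to right within a row: each cell's successors are then already labelled.
      b=0  b=1  b=2  b=3  b=4  b=5  b=6
a=0:    L    W    W    L    W    W    L
a=1:    W    W    L    W    W    L    W
a=2:    L    W    W    W    L    W    W
a=3:    W    W    L    W    W    W    W
a=4:    W    L    W    W    L    W    W
a=5:    W    W    W    L    W    W    L
a=6:    W    L    W    W    W    L    W
a=7:    L    W    W    L    W    W    W
Cells with no legal move (terminal, hence L): (0,0).
The remaining L cells, each justified by listing all of its moves:
(0,3): moves to (0,2)(W), (0,1)(W); every one is W ⇒ L
(0,6): moves to (0,5)(W), (0,4)(W), (0,1)(W); every one is W ⇒ L
(1,2): moves to (0,2)(W), (1,1)(W), (1,0)(W), (0,1)(W); every one is W ⇒ L
(1,5): moves to (0,5)(W), (1,4)(W), (1,3)(W), (1,0)(W), (0,4)(W); every one is W ⇒ L
(2,0): the only move is to (1,0)(W), a W ⇒ L
(2,4): moves to (1,4)(W), (2,3)(W), (2,2)(W), (1,3)(W); every one is W ⇒ L
(3,2): moves to (2,2)(W), (0,2)(W), (3,1)(W), (3,0)(W), (2,1)(W); every one is W ⇒ L
(4,1): moves to (3,1)(W), (1,1)(W), (0,1)(W), (4,0)(W), (3,0)(W); every one is W ⇒ L
(4,4): moves to (3,4)(W), (1,4)(W), (0,4)(W), (4,3)(W), (4,2)(W), (3,3)(W); every one is W ⇒ L
(5,3): moves to (4,3)(W), (2,3)(W), (1,3)(W), (5,2)(W), (5,1)(W), (4,2)(W); every one is W ⇒ L
(5,6): moves to (4,6)(W), (2,6)(W), (1,6)(W), (5,5)(W), (5,4)(W), (5,1)(W), (4,5)(W); every one is W ⇒ L
(6,1): moves to (5,1)(W), (3,1)(W), (2,1)(W), (6,0)(W), (5,0)(W); every one is W ⇒ L
(6,5): moves to (5,5)(W), (3,5)(W), (2,5)(W), (6,4)(W), (6,3)(W), (6,0)(W), (5,4)(W); every one is W ⇒ L
(7,0): moves to (6,0)(W), (4,0)(W), (3,0)(W); every one is W ⇒ L
(7,3): moves to (6,3)(W), (4,3)(W), (3,3)(W), (7,2)(W), (7,1)(W), (6,2)(W); every one is W ⇒ L
Every other cell has at least one move into one of the L cells above, so it is W.
L cells per row: a=0: 3, a=1: 2, a=2: 2, a=3: 1, a=4: 2, a=5: 2, a=6: 2, a=7: 2; total 16.

16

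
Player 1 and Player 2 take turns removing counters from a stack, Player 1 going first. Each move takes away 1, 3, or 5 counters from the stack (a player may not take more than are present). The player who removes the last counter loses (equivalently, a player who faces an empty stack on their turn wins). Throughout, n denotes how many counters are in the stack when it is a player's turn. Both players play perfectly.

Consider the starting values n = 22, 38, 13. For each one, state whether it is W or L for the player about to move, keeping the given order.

Work bottom-up. With no move the player to move wins. Otherwise the position is W if at least one move leads to an L position for the opponent, and L if every move leads to a W.
n=0: no move; the opponent has just taken the last counter and therefore loses → W
n=1: only reaches 0(W), which is W → L
n=2: reaches L-position 1 → W
n=3: only reaches 2(W), 0(W), all W → L
n=4: reaches L-position 3 → W
n=5: only reaches 4(W), 2(W), 0(W), all W → L
n=6: reaches L-position 5 → W
n=7: only reaches 6(W), 4(W), 2(W), all W → L
n=8: reaches L-position 7 → W
n=9: only reaches 8(W), 6(W), 4(W), all W → L
n=10: reaches L-position 9 → W
n=11: only reaches 10(W), 8(W), 6(W), all W → L
n=12: reaches L-position 11 → W
n=13: only reaches 12(W), 10(W), 8(W), all W → L
n=14: reaches L-position 13 → W
n=15: only reaches 14(W), 12(W), 10(W), all W → L
n=16: reaches L-position 15 → W
n=17: only reaches 16(W), 14(W), 12(W), all W → L
n=18: reaches L-position 17 → W
n=19: only reaches 18(W), 16(W), 14(W), all W → L
n=20: reaches L-position 19 → W
n=21: only reaches 20(W), 18(W), 16(W), all W → L
n=22: reaches L-position 21 → W
n=23: only reaches 22(W), 20(W), 18(W), all W → L
n=24: reaches L-position 23 → W
n=25: only reaches 24(W), 22(W), 20(W), all W → L
n=26: reaches L-position 25 → W
n=27: only reaches 26(W), 24(W), 22(W), all W → L
n=28: reaches L-position 27 → W
n=29: only reaches 28(W), 26(W), 24(W), all W → L
n=30: reaches L-position 29 → W
n=31: only reaches 30(W), 28(W), 26(W), all W → L
n=32: reaches L-position 31 → W
n=33: only reaches 32(W), 30(W), 28(W), all W → L
n=34: reaches L-position 33 → W
n=35: only reaches 34(W), 32(W), 30(W), all W → L
n=36: reaches L-position 35 → W
n=37: only reaches 36(W), 34(W), 32(W), all W → L
n=38: reaches L-position 37 → W

22: W, 38: W, 13: L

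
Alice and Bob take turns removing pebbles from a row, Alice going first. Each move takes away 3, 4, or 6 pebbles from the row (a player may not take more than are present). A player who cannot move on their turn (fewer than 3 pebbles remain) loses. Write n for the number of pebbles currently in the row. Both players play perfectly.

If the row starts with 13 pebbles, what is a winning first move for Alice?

Work bottom-up. With no move the player to move loses. Otherwise the position is W if at least one move leads to an L position for the opponent, and L if every move leads to a W.
n=0: no move → L
n=1: no move → L
n=2: no move → L
n=3: reaches L-position 0 → W
n=4: reaches L-position 1 → W
n=5: reaches L-position 2 → W
n=6: reaches L-position 2 → W
n=7: reaches L-position 1 → W
n=8: reaches L-position 2 → W
n=9: only reaches 6(W), 5(W), 3(W), all W → L
n=10: only reaches 7(W), 6(W), 4(W), all W → L
n=11: only reaches 8(W), 7(W), 5(W), all W → L
n=12: reaches L-position 9 → W
n=13: reaches L-position 10 → W
From 13, the L positions reachable in one move are: 10, 9. Any move reaching one of these is winning.

Remove 3, leaving 10.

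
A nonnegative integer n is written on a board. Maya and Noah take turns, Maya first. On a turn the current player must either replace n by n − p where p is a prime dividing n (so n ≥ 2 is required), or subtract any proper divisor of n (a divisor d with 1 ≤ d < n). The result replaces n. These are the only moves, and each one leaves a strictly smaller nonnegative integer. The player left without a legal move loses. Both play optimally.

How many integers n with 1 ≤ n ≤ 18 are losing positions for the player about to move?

Work bottom-up. With no move the player to move loses. Otherwise the position is W if at least one move leads to an L position for the opponent, and L if every move leads to a W.
n=0: no move → L
n=1: no move → L
n=2: reaches L-position 0 → W
n=3: reaches L-position 0 → W
n=4: only reaches 2(W), 3(W), all W → L
n=5: reaches L-position 0 → W
n=6: reaches L-position 4 → W
n=7: reaches L-position 0 → W
n=8: reaches L-position 4 → W
n=9: only reaches 6(W), 8(W), all W → L
n=10: reaches L-position 9 → W
n=11: reaches L-position 0 → W
n=12: reaches L-position 9 → W
n=13: reaches L-position 0 → W
n=14: only reaches 7(W), 12(W), 13(W), all W → L
n=15: reaches L-position 14 → W
n=16: reaches L-position 14 → W
n=17: reaches L-position 0 → W
n=18: reaches L-position 9 → W
L entries with 1 ≤ n ≤ 18 (n=0 is outside the asked range and is not counted): n = 1, 4, 9, 14; that makes 4.

4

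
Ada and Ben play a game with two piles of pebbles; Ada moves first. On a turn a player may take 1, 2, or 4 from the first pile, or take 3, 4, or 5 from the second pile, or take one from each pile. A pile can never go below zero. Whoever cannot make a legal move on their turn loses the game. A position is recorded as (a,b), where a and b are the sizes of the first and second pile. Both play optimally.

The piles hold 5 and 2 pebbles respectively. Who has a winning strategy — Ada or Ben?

Ada wins.

Positions with no move are L. A position that does have a move is losing for the player to move precisely when every available move leads to a winning position for the opponent. Fill in the labels:
No move ever increases a pile, so every position that can arise here has a ≤ 5 and b ≤ 2; it is enough to label the cells with 0 ≤ a ≤ 5 and 0 ≤ b ≤ 2.
Every move lowers a or b (never raises either), so fill the grid row by row in increasing a, and left to right within a row: each cell's successors are then already labelled.
      b=0  b=1  b=2
a=0:    L    L    L
a=1:    W    W    W
a=2:    W    W    W
a=3:    L    L    L
a=4:    W    W    W
a=5:    W    W    W
Cells with no legal move (terminal, hence L): (0,0), (0,1), (0,2).
The remaining L cells, each justified by listing all of its moves:
(3,0): L (options (2,0)(W), (1,0)(W) are all W)
(3,1): L (options (2,1)(W), (1,1)(W), (2,0)(W) are all W)
(3,2): L (options (2,2)(W), (1,2)(W), (2,1)(W) are all W)
Every other cell has at least one move into one of the L cells above, so it is W.
From (5,2) Ada can move to (3,2), reaching an L position.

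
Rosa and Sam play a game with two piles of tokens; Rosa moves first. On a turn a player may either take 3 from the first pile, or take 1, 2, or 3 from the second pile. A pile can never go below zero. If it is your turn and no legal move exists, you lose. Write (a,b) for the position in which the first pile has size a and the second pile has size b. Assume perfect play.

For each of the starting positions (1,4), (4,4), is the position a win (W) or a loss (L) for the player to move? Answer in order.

(1,4): L, (4,4): W

Positions with no move are L. A position that does have a move is losing for the player to move precisely when every available move leads to a winning position for the opponent. Fill in the labels:
No move ever increases a pile, so every position that can arise here has a ≤ 4 and b ≤ 4; it is enough to label the cells with 0 ≤ a ≤ 4 and 0 ≤ b ≤ 4.
Every move lowers a or b (never raises either), so fill the grid row by row in increasing a, and left to right within a row: each cell's successors are then already labelled.
      b=0  b=1  b=2  b=3  b=4
a=0:    L    W    W    W    L
a=1:    L    W    W    W    L
a=2:    L    W    W    W    L
a=3:    W    L    W    W    W
a=4:    W    L    W    W    W
Cells with no legal move (terminal, hence L): (0,0), (1,0), (2,0).
The remaining L cells, each justified by listing all of its moves:
(0,4): moves to (0,3)(W), (0,2)(W), (0,1)(W); every one is W ⇒ L
(1,4): moves to (1,3)(W), (1,2)(W), (1,1)(W); every one is W ⇒ L
(2,4): moves to (2,3)(W), (2,2)(W), (2,1)(W); every one is W ⇒ L
(3,1): moves to (0,1)(W), (3,0)(W); every one is W ⇒ L
(4,1): moves to (1,1)(W), (4,0)(W); every one is W ⇒ L
Every other cell has at least one move into one of the L cells above, so it is W.
(1,4): one of the L cells justified above, so L
(4,4): the move to (1,4) reaches an L cell, so W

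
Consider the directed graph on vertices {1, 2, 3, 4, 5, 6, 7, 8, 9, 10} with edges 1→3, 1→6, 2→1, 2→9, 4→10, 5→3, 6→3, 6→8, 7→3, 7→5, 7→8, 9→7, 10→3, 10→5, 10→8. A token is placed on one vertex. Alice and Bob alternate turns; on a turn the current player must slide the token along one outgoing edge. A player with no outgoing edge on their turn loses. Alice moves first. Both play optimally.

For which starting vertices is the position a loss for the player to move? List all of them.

Classify positions by backward induction: terminal positions (no move available) are L. From any other position, the mover wins iff some move reaches an L.
Every edge goes from a vertex to one that appears earlier in the order 8, 3, 5, 6, 10, 7, 1, 9, 2, 4, so processing vertices in that order labels each vertex after all of its successors.
8: no outgoing edge → L
3: no outgoing edge → L
5: →3(L), so W
6: →3(L), so W
10: →3(L), so W
7: →3(L), so W
1: →3(L), so W
9: →7(W) only, which is W, so L
2: →9(L), so W
4: →10(W) only, which is W, so L
The losing starting vertices are exactly the entries labelled L in this table (4 of them).

3, 4, 8, 9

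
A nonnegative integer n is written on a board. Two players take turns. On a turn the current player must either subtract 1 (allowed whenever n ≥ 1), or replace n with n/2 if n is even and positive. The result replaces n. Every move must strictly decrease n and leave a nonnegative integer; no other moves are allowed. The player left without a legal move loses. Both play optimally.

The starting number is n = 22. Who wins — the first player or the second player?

The first player wins.

Build the W/L table. Terminal = L. A non-terminal position is W if it has a move to some L; otherwise it is L.
n=0: no move → L
n=1: →0(L), so W
n=2: →1(W) only, which is W, so L
n=3: →2(L), so W
n=4: →2(L), so W
n=5: →4(W) only, which is W, so L
n=6: →5(L), so W
n=7: →6(W) only, which is W, so L
n=8: →7(L), so W
n=9: →8(W) only, which is W, so L
n=10: →5(L), so W
n=11: →10(W) only, which is W, so L
n=12: →11(L), so W
n=13: →12(W) only, which is W, so L
n=14: →7(L), so W
n=15: →14(W) only, which is W, so L
n=16: →15(L), so W
n=17: →16(W) only, which is W, so L
n=18: →9(L), so W
n=19: →18(W) only, which is W, so L
n=20: →19(L), so W
n=21: →20(W) only, which is W, so L
n=22: →11(L), so W
From 22 the player to move can move to 11, reaching an L position.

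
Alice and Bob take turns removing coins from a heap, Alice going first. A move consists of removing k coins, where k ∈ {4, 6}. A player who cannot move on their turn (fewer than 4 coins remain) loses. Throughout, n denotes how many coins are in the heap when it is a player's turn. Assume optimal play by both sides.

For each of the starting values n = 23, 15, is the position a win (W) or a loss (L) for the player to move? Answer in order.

Build the W/L table. Terminal = L. A non-terminal position is W if it has a move to some L; otherwise it is L.
n=0: no move → L
n=1: no move → L
n=2: no move → L
n=3: no move → L
n=4: reaches L-position 0 → W
n=5: reaches L-position 1 → W
n=6: reaches L-position 2 → W
n=7: reaches L-position 3 → W
n=8: reaches L-position 2 → W
n=9: reaches L-position 3 → W
n=10: only reaches 6(W), 4(W), all W → L
n=11: only reaches 7(W), 5(W), all W → L
n=12: only reaches 8(W), 6(W), all W → L
n=13: only reaches 9(W), 7(W), all W → L
n=14: reaches L-position 10 → W
n=15: reaches L-position 11 → W
n=16: reaches L-position 12 → W
n=17: reaches L-position 13 → W
n=18: reaches L-position 12 → W
n=19: reaches L-position 13 → W
n=20: only reaches 16(W), 14(W), all W → L
n=21: only reaches 17(W), 15(W), all W → L
n=22: only reaches 18(W), 16(W), all W → L
n=23: only reaches 19(W), 17(W), all W → L

23: L, 15: W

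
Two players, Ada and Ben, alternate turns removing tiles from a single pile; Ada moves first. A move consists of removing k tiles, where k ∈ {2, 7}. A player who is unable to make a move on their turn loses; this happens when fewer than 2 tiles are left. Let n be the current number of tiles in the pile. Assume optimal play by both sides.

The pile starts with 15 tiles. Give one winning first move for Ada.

Compute win/loss labels from the base case upward. A position with no move is L. Any other position is W if it can reach an L in one move, else L.
n=0: no move → L
n=1: no move → L
n=2: can move to 0, which is L ⇒ W
n=3: can move to 1, which is L ⇒ W
n=4: the only move is to 2(W), a W ⇒ L
n=5: the only move is to 3(W), a W ⇒ L
n=6: can move to 4, which is L ⇒ W
n=7: can move to 5, which is L ⇒ W
n=8: can move to 1, which is L ⇒ W
n=9: moves to 7(W), 2(W); every one is W ⇒ L
n=10: moves to 8(W), 3(W); every one is W ⇒ L
n=11: can move to 9, which is L ⇒ W
n=12: can move to 10, which is L ⇒ W
n=13: moves to 11(W), 6(W); every one is W ⇒ L
n=14: moves to 12(W), 7(W); every one is W ⇒ L
n=15: can move to 13, which is L ⇒ W
From 15, the L positions reachable in one move are: 13.

Remove 2, leaving 13.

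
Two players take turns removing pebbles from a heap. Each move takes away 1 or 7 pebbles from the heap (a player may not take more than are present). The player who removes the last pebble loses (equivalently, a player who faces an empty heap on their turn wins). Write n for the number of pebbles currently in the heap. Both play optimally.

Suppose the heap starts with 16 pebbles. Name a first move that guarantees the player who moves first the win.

Remove 1, leaving 15.

Build the W/L table. Terminal = W. A non-terminal position is W if it has a move to some L; otherwise it is L.
n=0: no move; the opponent has just taken the last pebble and therefore loses → W
n=1: only reaches 0(W), which is W → L
n=2: reaches L-position 1 → W
n=3: only reaches 2(W), which is W → L
n=4: reaches L-position 3 → W
n=5: only reaches 4(W), which is W → L
n=6: reaches L-position 5 → W
n=7: only reaches 6(W), 0(W), all W → L
n=8: reaches L-position 7 → W
n=9: only reaches 8(W), 2(W), all W → L
n=10: reaches L-position 9 → W
n=11: only reaches 10(W), 4(W), all W → L
n=12: reaches L-position 11 → W
n=13: only reaches 12(W), 6(W), all W → L
n=14: reaches L-position 13 → W
n=15: only reaches 14(W), 8(W), all W → L
n=16: reaches L-position 15 → W
From 16, the L positions reachable in one move are: 15, 9. Any move reaching one of these is winning.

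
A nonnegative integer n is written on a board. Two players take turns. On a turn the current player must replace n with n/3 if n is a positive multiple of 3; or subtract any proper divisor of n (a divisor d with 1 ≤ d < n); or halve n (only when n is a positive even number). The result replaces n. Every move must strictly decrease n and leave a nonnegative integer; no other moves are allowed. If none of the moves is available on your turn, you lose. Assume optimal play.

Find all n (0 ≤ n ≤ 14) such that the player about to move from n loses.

Compute win/loss labels from the base case upward. A position with no move is L. Any other position is W if it can reach an L in one move, else L.
n=0: no move → L
n=1: no move → L
n=2: W (go to 1, an L position)
n=3: W (go to 1, an L position)
n=4: L (options 2(W), 3(W) are all W)
n=5: W (go to 4, an L position)
n=6: W (go to 4, an L position)
n=7: L (sole option 6(W) is W)
n=8: W (go to 4, an L position)
n=9: L (options 3(W), 6(W), 8(W) are all W)
n=10: W (go to 9, an L position)
n=11: L (sole option 10(W) is W)
n=12: W (go to 4, an L position)
n=13: L (sole option 12(W) is W)
n=14: W (go to 7, an L position)
Reading off the rows marked L gives the requested list; there are 7 such values of n.

0, 1, 4, 7, 9, 11, 13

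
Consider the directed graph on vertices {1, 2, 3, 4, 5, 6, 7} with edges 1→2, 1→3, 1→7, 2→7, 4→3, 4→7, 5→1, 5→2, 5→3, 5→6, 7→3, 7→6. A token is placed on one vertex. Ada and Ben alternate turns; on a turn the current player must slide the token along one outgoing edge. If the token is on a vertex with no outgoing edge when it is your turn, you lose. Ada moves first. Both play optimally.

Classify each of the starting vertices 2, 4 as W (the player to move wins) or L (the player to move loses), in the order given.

2: L, 4: W

Compute win/loss labels from the base case upward. A position with no move is L. Any other position is W if it can reach an L in one move, else L.
Every edge goes from a vertex to one that appears earlier in the order 3, 6, 7, 2, 1, 4, 5, so processing vertices in that order labels each vertex after all of its successors.
3: no outgoing edge → L
6: no outgoing edge → L
7: →6(L), so W
2: →7(W) only, which is W, so L
1: →2(L), so W
4: →3(L), so W
5: →2(L), so W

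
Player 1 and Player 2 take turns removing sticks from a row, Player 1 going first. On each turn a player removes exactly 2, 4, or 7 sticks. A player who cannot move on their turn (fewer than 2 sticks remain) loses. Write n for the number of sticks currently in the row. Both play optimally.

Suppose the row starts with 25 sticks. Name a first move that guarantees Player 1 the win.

Compute win/loss labels from the base case upward. A position with no move is L. Any other position is W if it can reach an L in one move, else L.
n=0: no move → L
n=1: no move → L
n=2: →0(L), so W
n=3: →1(L), so W
n=4: →0(L), so W
n=5: →1(L), so W
n=6: →4(W), 2(W) — all W, so L
n=7: →0(L), so W
n=8: →6(L), so W
n=9: →7(W), 5(W), 2(W) — all W, so L
n=10: →6(L), so W
n=11: →9(L), so W
n=12: →10(W), 8(W), 5(W) — all W, so L
n=13: →9(L), so W
n=14: →12(L), so W
n=15: →13(W), 11(W), 8(W) — all W, so L
n=16: →12(L), so W
n=17: →15(L), so W
n=18: →16(W), 14(W), 11(W) — all W, so L
n=19: →15(L), so W
n=20: →18(L), so W
n=21: →19(W), 17(W), 14(W) — all W, so L
n=22: →18(L), so W
n=23: →21(L), so W
n=24: →22(W), 20(W), 17(W) — all W, so L
n=25: →21(L), so W
From 25, the L positions reachable in one move are: 21, 18. Any move reaching one of these is winning.

Remove 4, leaving 21.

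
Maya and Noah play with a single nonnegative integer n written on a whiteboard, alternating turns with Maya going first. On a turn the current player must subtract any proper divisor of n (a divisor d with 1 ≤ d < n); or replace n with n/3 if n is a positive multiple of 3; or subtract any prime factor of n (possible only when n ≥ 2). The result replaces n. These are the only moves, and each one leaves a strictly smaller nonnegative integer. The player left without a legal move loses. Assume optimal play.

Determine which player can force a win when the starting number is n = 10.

Maya wins.

Classify positions by backward induction: terminal positions (no move available) are L. From any other position, the mover wins iff some move reaches an L.
n=0: no move → L
n=1: no move → L
n=2: →0(L), so W
n=3: →0(L), so W
n=4: →2(W), 3(W) — all W, so L
n=5: →0(L), so W
n=6: →4(L), so W
n=7: →0(L), so W
n=8: →4(L), so W
n=9: →3(W), 6(W), 8(W) — all W, so L
n=10: →9(L), so W
From 10 Maya can move to 9, reaching an L position.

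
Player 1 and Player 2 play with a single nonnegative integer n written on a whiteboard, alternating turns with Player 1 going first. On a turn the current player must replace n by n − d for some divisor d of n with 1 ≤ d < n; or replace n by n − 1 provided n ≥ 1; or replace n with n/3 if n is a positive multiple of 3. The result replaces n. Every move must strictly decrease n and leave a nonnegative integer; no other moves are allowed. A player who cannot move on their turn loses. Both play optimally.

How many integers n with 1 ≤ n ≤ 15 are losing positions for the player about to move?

6

Use the standard recursion: the mover loses at a terminal position; elsewhere, the mover wins exactly when some move hands the opponent an L position.
n=0: no move → L
n=1: →0(L), so W
n=2: →1(W) only, which is W, so L
n=3: →2(L), so W
n=4: →2(L), so W
n=5: →4(W) only, which is W, so L
n=6: →2(L), so W
n=7: →6(W) only, which is W, so L
n=8: →7(L), so W
n=9: →3(W), 6(W), 8(W) — all W, so L
n=10: →5(L), so W
n=11: →10(W) only, which is W, so L
n=12: →9(L), so W
n=13: →12(W) only, which is W, so L
n=14: →7(L), so W
n=15: →5(L), so W
L entries with 1 ≤ n ≤ 15 (n=0 is outside the asked range and is not counted): n = 2, 5, 7, 9, 11, 13; that makes 6.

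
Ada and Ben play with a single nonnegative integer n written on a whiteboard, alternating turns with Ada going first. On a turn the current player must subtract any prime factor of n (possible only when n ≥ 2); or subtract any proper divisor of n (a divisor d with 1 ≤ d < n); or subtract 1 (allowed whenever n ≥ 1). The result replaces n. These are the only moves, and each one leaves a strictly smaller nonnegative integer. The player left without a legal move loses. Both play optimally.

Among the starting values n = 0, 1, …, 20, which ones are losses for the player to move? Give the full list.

Classify positions by backward induction: terminal positions (no move available) are L. From any other position, the mover wins iff some move reaches an L.
n=0: no move → L
n=1: reaches L-position 0 → W
n=2: reaches L-position 0 → W
n=3: reaches L-position 0 → W
n=4: only reaches 2(W), 3(W), all W → L
n=5: reaches L-position 0 → W
n=6: reaches L-position 4 → W
n=7: reaches L-position 0 → W
n=8: reaches L-position 4 → W
n=9: only reaches 6(W), 8(W), all W → L
n=10: reaches L-position 9 → W
n=11: reaches L-position 0 → W
n=12: reaches L-position 9 → W
n=13: reaches L-position 0 → W
n=14: only reaches 7(W), 12(W), 13(W), all W → L
n=15: reaches L-position 14 → W
n=16: reaches L-position 14 → W
n=17: reaches L-position 0 → W
n=18: reaches L-position 9 → W
n=19: reaches L-position 0 → W
n=20: only reaches 10(W), 15(W), 16(W), 18(W), 19(W), all W → L
The losing starting values of n are exactly the entries labelled L in this table (5 of them).

0, 4, 9, 14, 20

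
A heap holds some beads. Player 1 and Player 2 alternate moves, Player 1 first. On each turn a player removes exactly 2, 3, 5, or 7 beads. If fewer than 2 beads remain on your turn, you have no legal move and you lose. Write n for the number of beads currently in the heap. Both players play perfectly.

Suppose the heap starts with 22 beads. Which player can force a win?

Player 1 wins.

Build the W/L table. Terminal = L. A non-terminal position is W if it has a move to some L; otherwise it is L.
n=0: no move → L
n=1: no move → L
n=2: →0(L), so W
n=3: →1(L), so W
n=4: →1(L), so W
n=5: →0(L), so W
n=6: →1(L), so W
n=7: →0(L), so W
n=8: →1(L), so W
n=9: →7(W), 6(W), 4(W), 2(W) — all W, so L
n=10: →8(W), 7(W), 5(W), 3(W) — all W, so L
n=11: →9(L), so W
n=12: →10(L), so W
n=13: →10(L), so W
n=14: →9(L), so W
n=15: →10(L), so W
n=16: →9(L), so W
n=17: →10(L), so W
n=18: →16(W), 15(W), 13(W), 11(W) — all W, so L
n=19: →17(W), 16(W), 14(W), 12(W) — all W, so L
n=20: →18(L), so W
n=21: →19(L), so W
n=22: →19(L), so W
The starting position 22 is W: Player 1 should remove 3, leaving 19, handing over an L position.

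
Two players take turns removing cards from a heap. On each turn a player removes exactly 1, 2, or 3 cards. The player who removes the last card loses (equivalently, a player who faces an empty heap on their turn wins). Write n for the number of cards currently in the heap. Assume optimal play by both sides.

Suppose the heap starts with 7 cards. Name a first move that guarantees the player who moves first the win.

Label each position W (a win for the player to move) or L (a loss). A position with no legal move is W; any other position is W exactly when some move reaches an L, and L when every move reaches a W.
n=0: no move; the opponent has just taken the last card and therefore loses → W
n=1: →0(W) only, which is W, so L
n=2: →1(L), so W
n=3: →1(L), so W
n=4: →1(L), so W
n=5: →4(W), 3(W), 2(W) — all W, so L
n=6: →5(L), so W
n=7: →5(L), so W
From 7, the L positions reachable in one move are: 5.

Remove 2, leaving 5.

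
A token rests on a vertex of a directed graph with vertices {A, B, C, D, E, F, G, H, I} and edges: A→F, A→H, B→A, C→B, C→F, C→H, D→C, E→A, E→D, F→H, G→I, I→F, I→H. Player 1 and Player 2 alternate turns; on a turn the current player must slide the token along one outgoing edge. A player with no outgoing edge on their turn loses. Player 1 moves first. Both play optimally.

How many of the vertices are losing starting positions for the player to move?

4

Positions with no move are L. A position that does have a move is losing for the player to move precisely when every available move leads to a winning position for the opponent. Fill in the labels:
Every edge goes from a vertex to one that appears earlier in the order H, F, I, A, G, B, C, D, E, so processing vertices in that order labels each vertex after all of its successors.
H: no outgoing edge → L
F: can move to H, which is L ⇒ W
I: can move to H, which is L ⇒ W
A: can move to H, which is L ⇒ W
G: the only move is to I(W), a W ⇒ L
B: the only move is to A(W), a W ⇒ L
C: can move to B, which is L ⇒ W
D: the only move is to C(W), a W ⇒ L
E: can move to D, which is L ⇒ W
The L vertices are B, D, G, H; that is 4 in all.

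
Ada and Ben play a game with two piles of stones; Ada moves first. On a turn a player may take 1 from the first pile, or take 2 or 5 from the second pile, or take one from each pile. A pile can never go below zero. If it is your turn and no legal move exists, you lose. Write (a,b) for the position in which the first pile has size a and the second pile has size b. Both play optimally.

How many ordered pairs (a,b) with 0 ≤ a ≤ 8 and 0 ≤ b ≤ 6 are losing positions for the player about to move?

Classify positions by backward induction: terminal positions (no move available) are L. From any other position, the mover wins iff some move reaches an L.
Every move lowers a or b (never raises either), so fill the grid row by row in increasing a, and left to right within a row: each cell's successors are then already labelled.
      b=0  b=1  b=2  b=3  b=4  b=5  b=6
a=0:    L    L    W    W    L    W    W
a=1:    W    W    W    L    W    W    L
a=2:    L    L    W    W    W    W    W
a=3:    W    W    W    L    L    W    W
a=4:    L    L    W    W    W    W    W
a=5:    W    W    W    L    L    W    W
a=6:    L    L    W    W    W    W    W
a=7:    W    W    W    L    L    W    W
a=8:    L    L    W    W    W    W    W
Cells with no legal move (terminal, hence L): (0,0), (0,1).
The remaining L cells, each justified by listing all of its moves:
(0,4): →(0,2)(W) only, which is W, so L
(1,3): →(0,3)(W), (1,1)(W), (0,2)(W) — all W, so L
(1,6): →(0,6)(W), (1,4)(W), (1,1)(W), (0,5)(W) — all W, so L
(2,0): →(1,0)(W) only, which is W, so L
(2,1): →(1,1)(W), (1,0)(W) — all W, so L
(3,3): →(2,3)(W), (3,1)(W), (2,2)(W) — all W, so L
(3,4): →(2,4)(W), (3,2)(W), (2,3)(W) — all W, so L
(4,0): →(3,0)(W) only, which is W, so L
(4,1): →(3,1)(W), (3,0)(W) — all W, so L
(5,3): →(4,3)(W), (5,1)(W), (4,2)(W) — all W, so L
(5,4): →(4,4)(W), (5,2)(W), (4,3)(W) — all W, so L
(6,0): →(5,0)(W) only, which is W, so L
(6,1): →(5,1)(W), (5,0)(W) — all W, so L
(7,3): →(6,3)(W), (7,1)(W), (6,2)(W) — all W, so L
(7,4): →(6,4)(W), (7,2)(W), (6,3)(W) — all W, so L
(8,0): →(7,0)(W) only, which is W, so L
(8,1): →(7,1)(W), (7,0)(W) — all W, so L
Every other cell has at least one move into one of the L cells above, so it is W.
L cells per row: a=0: 3, a=1: 2, a=2: 2, a=3: 2, a=4: 2, a=5: 2, a=6: 2, a=7: 2, a=8: 2; total 19.

19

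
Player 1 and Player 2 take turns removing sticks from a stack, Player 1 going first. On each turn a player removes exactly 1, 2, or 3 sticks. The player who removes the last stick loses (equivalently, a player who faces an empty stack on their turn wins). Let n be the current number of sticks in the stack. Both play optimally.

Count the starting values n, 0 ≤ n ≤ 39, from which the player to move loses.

10

Positions with no move are W. A position that does have a move is losing for the player to move precisely when every available move leads to a winning position for the opponent. Fill in the labels:
n=0: no move; the opponent has just taken the last stick and therefore loses → W
n=1: →0(W) only, which is W, so L
n=2: →1(L), so W
n=3: →1(L), so W
n=4: →1(L), so W
n=5: →4(W), 3(W), 2(W) — all W, so L
n=6: →5(L), so W
n=7: →5(L), so W
n=8: →5(L), so W
n=9: →8(W), 7(W), 6(W) — all W, so L
n=10: →9(L), so W
n=11: →9(L), so W
n=12: →9(L), so W
n=13: →12(W), 11(W), 10(W) — all W, so L
n=14: →13(L), so W
n=15: →13(L), so W
n=16: →13(L), so W
n=17: →16(W), 15(W), 14(W) — all W, so L
n=18: →17(L), so W
n=19: →17(L), so W
n=20: →17(L), so W
n=21: →20(W), 19(W), 18(W) — all W, so L
n=22: →21(L), so W
n=23: →21(L), so W
n=24: →21(L), so W
n=25: →24(W), 23(W), 22(W) — all W, so L
n=26: →25(L), so W
n=27: →25(L), so W
n=28: →25(L), so W
n=29: →28(W), 27(W), 26(W) — all W, so L
n=30: →29(L), so W
n=31: →29(L), so W
n=32: →29(L), so W
n=33: →32(W), 31(W), 30(W) — all W, so L
n=34: →33(L), so W
n=35: →33(L), so W
n=36: →33(L), so W
n=37: →36(W), 35(W), 34(W) — all W, so L
n=38: →37(L), so W
n=39: →37(L), so W
L entries with 0 ≤ n ≤ 39: n = 1, 5, 9, 13, 17, 21, 25, 29, 33, 37; that makes 10.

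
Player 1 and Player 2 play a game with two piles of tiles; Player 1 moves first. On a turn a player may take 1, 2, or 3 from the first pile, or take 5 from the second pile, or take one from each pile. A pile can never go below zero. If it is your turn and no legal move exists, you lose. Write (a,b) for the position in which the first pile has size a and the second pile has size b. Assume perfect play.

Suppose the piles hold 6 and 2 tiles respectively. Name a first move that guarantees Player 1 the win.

Label each position W (a win for the player to move) or L (a loss). A position with no legal move is L; any other position is W exactly when some move reaches an L, and L when every move reaches a W.
No move ever increases a pile, so every position that can arise here has a ≤ 6 and b ≤ 2; it is enough to label the cells with 0 ≤ a ≤ 6 and 0 ≤ b ≤ 2.
Every move lowers a or b (never raises either), so fill the grid row by row in increasing a, and left to right within a row: each cell's successors are then already labelled.
      b=0  b=1  b=2
a=0:    L    L    L
a=1:    W    W    W
a=2:    W    W    W
a=3:    W    W    W
a=4:    L    L    L
a=5:    W    W    W
a=6:    W    W    W
Cells with no legal move (terminal, hence L): (0,0), (0,1), (0,2).
The remaining L cells, each justified by listing all of its moves:
(4,0): L (options (3,0)(W), (2,0)(W), (1,0)(W) are all W)
(4,1): L (options (3,1)(W), (2,1)(W), (1,1)(W), (3,0)(W) are all W)
(4,2): L (options (3,2)(W), (2,2)(W), (1,2)(W), (3,1)(W) are all W)
Every other cell has at least one move into one of the L cells above, so it is W.
From (6,2), the L positions reachable in one move are: (4,2).

Move to (4,2).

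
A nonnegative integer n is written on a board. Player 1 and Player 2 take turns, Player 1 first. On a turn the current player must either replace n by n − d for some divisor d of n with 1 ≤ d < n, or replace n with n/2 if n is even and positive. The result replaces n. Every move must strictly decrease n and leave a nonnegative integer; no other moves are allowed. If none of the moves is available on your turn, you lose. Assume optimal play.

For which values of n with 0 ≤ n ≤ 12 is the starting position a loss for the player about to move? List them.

0, 1, 3, 5, 7, 9, 11

Classify positions by backward induction: terminal positions (no move available) are L. From any other position, the mover wins iff some move reaches an L.
n=0: no move → L
n=1: no move → L
n=2: reaches L-position 1 → W
n=3: only reaches 2(W), which is W → L
n=4: reaches L-position 3 → W
n=5: only reaches 4(W), which is W → L
n=6: reaches L-position 3 → W
n=7: only reaches 6(W), which is W → L
n=8: reaches L-position 7 → W
n=9: only reaches 6(W), 8(W), all W → L
n=10: reaches L-position 5 → W
n=11: only reaches 10(W), which is W → L
n=12: reaches L-position 9 → W
The losing starting values of n are exactly the entries labelled L in this table (7 of them).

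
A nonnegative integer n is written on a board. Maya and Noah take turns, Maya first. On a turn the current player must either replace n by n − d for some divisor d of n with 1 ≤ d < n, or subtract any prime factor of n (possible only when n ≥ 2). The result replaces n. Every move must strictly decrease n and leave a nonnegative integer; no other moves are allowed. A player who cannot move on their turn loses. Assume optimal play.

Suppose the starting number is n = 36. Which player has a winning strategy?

Maya wins.

Compute win/loss labels from the base case upward. A position with no move is L. Any other position is W if it can reach an L in one move, else L.
n=0: no move → L
n=1: no move → L
n=2: W (go to 0, an L position)
n=3: W (go to 0, an L position)
n=4: L (options 2(W), 3(W) are all W)
n=5: W (go to 0, an L position)
n=6: W (go to 4, an L position)
n=7: W (go to 0, an L position)
n=8: W (go to 4, an L position)
n=9: L (options 6(W), 8(W) are all W)
n=10: W (go to 9, an L position)
n=11: W (go to 0, an L position)
n=12: W (go to 9, an L position)
n=13: W (go to 0, an L position)
n=14: L (options 7(W), 12(W), 13(W) are all W)
n=15: W (go to 14, an L position)
n=16: W (go to 14, an L position)
n=17: W (go to 0, an L position)
n=18: W (go to 9, an L position)
n=19: W (go to 0, an L position)
n=20: L (options 10(W), 15(W), 16(W), 18(W), 19(W) are all W)
n=21: W (go to 14, an L position)
n=22: W (go to 20, an L position)
n=23: W (go to 0, an L position)
n=24: W (go to 20, an L position)
n=25: W (go to 20, an L position)
n=26: L (options 13(W), 24(W), 25(W) are all W)
n=27: W (go to 26, an L position)
n=28: W (go to 14, an L position)
n=29: W (go to 0, an L position)
n=30: W (go to 20, an L position)
n=31: W (go to 0, an L position)
n=32: L (options 16(W), 24(W), 28(W), 30(W), 31(W) are all W)
n=33: W (go to 32, an L position)
n=34: W (go to 32, an L position)
n=35: L (options 28(W), 30(W), 34(W) are all W)
n=36: W (go to 32, an L position)
The starting position 36 is W: Maya should move to 32, handing over an L position.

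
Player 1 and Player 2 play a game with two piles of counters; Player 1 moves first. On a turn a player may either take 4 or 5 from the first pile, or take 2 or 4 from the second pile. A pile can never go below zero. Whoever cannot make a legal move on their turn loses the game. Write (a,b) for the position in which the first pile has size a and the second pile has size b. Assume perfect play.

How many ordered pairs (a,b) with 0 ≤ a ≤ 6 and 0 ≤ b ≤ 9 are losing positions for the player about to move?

28

Work bottom-up. With no move the player to move loses. Otherwise the position is W if at least one move leads to an L position for the opponent, and L if every move leads to a W.
Every move lowers a or b (never raises either), so fill the grid row by row in increasing a, and left to right within a row: each cell's successors are then already labelled.
      b=0  b=1  b=2  b=3  b=4  b=5  b=6  b=7  b=8  b=9
a=0:    L    L    W    W    W    W    L    L    W    W
a=1:    L    L    W    W    W    W    L    L    W    W
a=2:    L    L    W    W    W    W    L    L    W    W
a=3:    L    L    W    W    W    W    L    L    W    W
a=4:    W    W    L    L    W    W    W    W    L    L
a=5:    W    W    L    L    W    W    W    W    L    L
a=6:    W    W    L    L    W    W    W    W    L    L
Cells with no legal move (terminal, hence L): (0,0), (0,1), (1,0), (1,1), (2,0), (2,1), (3,0), (3,1).
The remaining L cells, each justified by listing all of its moves:
(0,6): →(0,4)(W), (0,2)(W) — all W, so L
(0,7): →(0,5)(W), (0,3)(W) — all W, so L
(1,6): →(1,4)(W), (1,2)(W) — all W, so L
(1,7): →(1,5)(W), (1,3)(W) — all W, so L
(2,6): →(2,4)(W), (2,2)(W) — all W, so L
(2,7): →(2,5)(W), (2,3)(W) — all W, so L
(3,6): →(3,4)(W), (3,2)(W) — all W, so L
(3,7): →(3,5)(W), (3,3)(W) — all W, so L
(4,2): →(0,2)(W), (4,0)(W) — all W, so L
(4,3): →(0,3)(W), (4,1)(W) — all W, so L
(4,8): →(0,8)(W), (4,6)(W), (4,4)(W) — all W, so L
(4,9): →(0,9)(W), (4,7)(W), (4,5)(W) — all W, so L
(5,2): →(1,2)(W), (0,2)(W), (5,0)(W) — all W, so L
(5,3): →(1,3)(W), (0,3)(W), (5,1)(W) — all W, so L
(5,8): →(1,8)(W), (0,8)(W), (5,6)(W), (5,4)(W) — all W, so L
(5,9): →(1,9)(W), (0,9)(W), (5,7)(W), (5,5)(W) — all W, so L
(6,2): →(2,2)(W), (1,2)(W), (6,0)(W) — all W, so L
(6,3): →(2,3)(W), (1,3)(W), (6,1)(W) — all W, so L
(6,8): →(2,8)(W), (1,8)(W), (6,6)(W), (6,4)(W) — all W, so L
(6,9): →(2,9)(W), (1,9)(W), (6,7)(W), (6,5)(W) — all W, so L
Every other cell has at least one move into one of the L cells above, so it is W.
L cells per row: a=0: 4, a=1: 4, a=2: 4, a=3: 4, a=4: 4, a=5: 4, a=6: 4; total 28.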